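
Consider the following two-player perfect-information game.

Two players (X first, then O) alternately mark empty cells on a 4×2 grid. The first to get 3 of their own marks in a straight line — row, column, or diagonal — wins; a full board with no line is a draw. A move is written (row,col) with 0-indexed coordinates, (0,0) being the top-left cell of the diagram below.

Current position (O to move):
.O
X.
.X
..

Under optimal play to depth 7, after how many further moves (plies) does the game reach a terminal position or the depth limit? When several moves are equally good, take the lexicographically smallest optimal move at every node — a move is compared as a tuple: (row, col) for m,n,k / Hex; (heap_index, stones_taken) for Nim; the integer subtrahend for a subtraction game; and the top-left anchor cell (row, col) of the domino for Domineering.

[.O/X./.X/..] O move#1: (0,0):+0/OO/X./.X/..*, (1,1):-1/.O/XO/.X/.., (2,0):+0/.O/X./OX/.., (3,0):+0/.O/X./.X/O., (3,1):-1/.O/X./.X/.O
[OO/X./.X/..] X move#2: (1,1):+0/OO/XX/.X/..*, (2,0):+0/OO/X./XX/.., (3,0):+0/OO/X./.X/X., (3,1):+0/OO/X./.X/.X
[OO/XX/.X/..] O move#3: (2,0):-1/OO/XX/OX/.., (3,0):-1/OO/XX/.X/O., (3,1):+0/OO/XX/.X/.O*
[OO/XX/.X/.O] X move#4: (2,0):+0/OO/XX/XX/.O*, (3,0):+0/OO/XX/.X/XO
[OO/XX/XX/.O] O move#5: (3,0):+0/OO/XX/XX/OO*
[OO/XX/XX/OO] end (terminal +0, X#6); searched .O/X./.X/.. to 7

PV length from [.O/X./.X/..]: 5 plies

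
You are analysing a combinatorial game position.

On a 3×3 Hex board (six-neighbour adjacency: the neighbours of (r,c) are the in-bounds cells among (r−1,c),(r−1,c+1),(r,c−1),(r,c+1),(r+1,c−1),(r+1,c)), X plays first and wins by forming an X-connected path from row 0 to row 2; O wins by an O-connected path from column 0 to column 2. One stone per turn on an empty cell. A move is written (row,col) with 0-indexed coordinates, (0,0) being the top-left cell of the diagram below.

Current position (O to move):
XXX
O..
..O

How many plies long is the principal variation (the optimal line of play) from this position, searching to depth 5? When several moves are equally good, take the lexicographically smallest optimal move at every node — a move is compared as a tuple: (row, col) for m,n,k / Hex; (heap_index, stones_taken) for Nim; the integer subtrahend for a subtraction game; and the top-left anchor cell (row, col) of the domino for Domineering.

PV length from [XXX/O../..O]: 3 plies

[XXX/O../..O] O move#1: (1,1):+1/XXX/OO./..O*, (1,2):-1/XXX/O.O/..O, (2,0):-1/XXX/O../O.O, (2,1):+1/XXX/O../.OO
[XXX/OO./..O] X move#2: (1,2):-1/XXX/OOX/..O*, (2,0):-1/XXX/OO./X.O, (2,1):-1/XXX/OO./.XO
[XXX/OOX/..O] O move#3: (2,0):-1/XXX/OOX/O.O, (2,1):+1/XXX/OOX/.OO*
[XXX/OOX/.OO] end (terminal -1, X#4); searched XXX/O../..O to 5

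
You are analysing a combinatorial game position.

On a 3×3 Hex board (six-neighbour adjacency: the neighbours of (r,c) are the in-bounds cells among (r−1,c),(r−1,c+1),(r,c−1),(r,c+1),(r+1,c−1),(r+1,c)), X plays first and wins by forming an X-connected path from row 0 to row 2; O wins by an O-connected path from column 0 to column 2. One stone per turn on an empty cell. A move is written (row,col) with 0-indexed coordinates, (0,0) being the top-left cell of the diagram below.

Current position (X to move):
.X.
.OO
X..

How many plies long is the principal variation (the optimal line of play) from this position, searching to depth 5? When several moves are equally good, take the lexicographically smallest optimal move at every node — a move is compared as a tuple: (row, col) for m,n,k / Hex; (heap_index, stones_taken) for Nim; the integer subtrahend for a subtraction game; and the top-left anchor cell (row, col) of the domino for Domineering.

[.X./.OO/X..] X move#1: (0,0):-1/XX./.OO/X.., (0,2):-1/.XX/.OO/X.., (1,0):+1/.X./XOO/X..*, (2,1):-1/.X./.OO/XX., (2,2):-1/.X./.OO/X.X
[.X./XOO/X..] end (terminal -1, O#2); searched .X./.OO/X.. to 5

PV length from [.X./.OO/X..]: 1 ply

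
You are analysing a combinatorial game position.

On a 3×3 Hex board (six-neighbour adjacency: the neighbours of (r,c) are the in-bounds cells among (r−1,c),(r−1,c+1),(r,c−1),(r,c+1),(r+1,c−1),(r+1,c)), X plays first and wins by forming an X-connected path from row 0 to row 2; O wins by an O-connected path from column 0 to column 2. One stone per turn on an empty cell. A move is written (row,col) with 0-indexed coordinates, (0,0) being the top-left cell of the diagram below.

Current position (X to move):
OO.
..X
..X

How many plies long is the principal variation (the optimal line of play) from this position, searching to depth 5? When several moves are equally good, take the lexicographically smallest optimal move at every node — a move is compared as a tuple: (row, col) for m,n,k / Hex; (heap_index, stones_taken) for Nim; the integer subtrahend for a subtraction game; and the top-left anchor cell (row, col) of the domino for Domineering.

PV length from [OO./..X/..X]: 1 ply

p1 X@[OO./..X/..X]: (0,2)[OOX/..X/..X]+1* (1,0)[OO./X.X/..X]-1 (1,1)[OO./.XX/..X]-1 (2,0)[OO./..X/X.X]-1 (2,1)[OO./..X/.XX]-1
p2 O@[OOX/..X/..X] terminal -1; root [OO./..X/..X] d5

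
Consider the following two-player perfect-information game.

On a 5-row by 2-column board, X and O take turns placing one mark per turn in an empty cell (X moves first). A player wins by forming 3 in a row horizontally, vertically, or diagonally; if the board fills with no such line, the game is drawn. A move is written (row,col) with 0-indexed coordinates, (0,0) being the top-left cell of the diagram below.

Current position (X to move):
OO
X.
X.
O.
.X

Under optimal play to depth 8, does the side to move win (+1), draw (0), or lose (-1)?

value(OO/X./X./O./.X, X) = 0

ply 1, X at OO/X./X./O./.X | (1,1)=+0→OO/XX/X./O./.X*; (2,1)=+0→OO/X./XX/O./.X; (3,1)=+0→OO/X./X./OX/.X; (4,0)=+0→OO/X./X./O./XX
ply 2, O at OO/XX/X./O./.X | (2,1)=+0→OO/XX/XO/O./.X*; (3,1)=+0→OO/XX/X./OO/.X; (4,0)=+0→OO/XX/X./O./OX
ply 3, X at OO/XX/XO/O./.X | (3,1)=+0→OO/XX/XO/OX/.X*; (4,0)=+0→OO/XX/XO/O./XX
ply 4, O at OO/XX/XO/OX/.X | (4,0)=+0→OO/XX/XO/OX/OX*
ply 5: OO/XX/XO/OX/OX is terminal +0 (X); from OO/X./X./O./.X depth 8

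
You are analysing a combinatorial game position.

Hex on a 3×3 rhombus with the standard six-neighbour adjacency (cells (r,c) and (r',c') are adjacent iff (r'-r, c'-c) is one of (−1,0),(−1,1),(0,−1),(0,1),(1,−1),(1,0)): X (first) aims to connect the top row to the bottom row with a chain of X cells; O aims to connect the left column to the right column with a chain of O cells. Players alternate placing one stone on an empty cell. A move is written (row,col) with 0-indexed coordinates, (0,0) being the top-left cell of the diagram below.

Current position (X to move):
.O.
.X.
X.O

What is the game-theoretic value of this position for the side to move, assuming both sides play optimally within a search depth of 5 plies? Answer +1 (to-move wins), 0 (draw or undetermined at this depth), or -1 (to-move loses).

value(.O./.X./X.O, X) = +1

ply 1, X at .O./.X./X.O | (0,0)=+1→XO./.X./X.O*; (0,2)=+1→.OX/.X./X.O; (1,0)=+1→.O./XX./X.O; (1,2)=-1→.O./.XX/X.O; (2,1)=-1→.O./.X./XXO
ply 2, O at XO./.X./X.O | (0,2)=-1→XOO/.X./X.O*; (1,0)=-1→XO./OX./X.O; (1,2)=-1→XO./.XO/X.O; (2,1)=-1→XO./.X./XOO
ply 3, X at XOO/.X./X.O | (1,0)=+1→XOO/XX./X.O*; (1,2)=-1→XOO/.XX/X.O; (2,1)=-1→XOO/.X./XXO
ply 4: XOO/XX./X.O is terminal -1 (O); from .O./.X./X.O depth 5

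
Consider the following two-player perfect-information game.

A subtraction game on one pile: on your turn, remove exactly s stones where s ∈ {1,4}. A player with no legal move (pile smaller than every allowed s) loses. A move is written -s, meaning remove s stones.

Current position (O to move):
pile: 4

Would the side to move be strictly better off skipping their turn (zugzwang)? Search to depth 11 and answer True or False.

zugzwang(4, O) = False

ply 1, O at 4 | -1=-1→3; -4=+1→0*
ply 2: 0 is terminal -1 (X); from 4 depth 11
suppose O passes — search the same position with X to move:
pass> ply 1, X at 4 | -1=-1→3; -4=+1→0*
pass> ply 2: 0 is terminal -1 (O); from 4 depth 11
for O: play +1, pass -1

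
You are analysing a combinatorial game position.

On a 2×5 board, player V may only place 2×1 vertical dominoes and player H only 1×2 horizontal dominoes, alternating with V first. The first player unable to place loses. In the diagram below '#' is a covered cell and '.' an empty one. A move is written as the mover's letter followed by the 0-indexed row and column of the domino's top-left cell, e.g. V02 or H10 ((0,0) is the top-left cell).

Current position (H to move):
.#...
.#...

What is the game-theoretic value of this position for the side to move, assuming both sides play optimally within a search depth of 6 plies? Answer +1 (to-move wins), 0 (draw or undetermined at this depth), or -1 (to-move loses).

value(.#.../.#..., H) = -1

p1 H@[.#.../.#...]: H02[.###./.#...]-1* H03[.#.##/.#...]-1 H12[.#.../.###.]-1 H13[.#.../.#.##]-1
p2 V@[.###./.#...]: V00[####./##...]-1 V04[.####/.#..#]+1*
p3 H@[.####/.#..#]: H12[.####/.####]-1*
p4 V@[.####/.####]: V00[#####/#####]+1*
p5 H@[#####/#####] terminal -1; root [.#.../.#...] d6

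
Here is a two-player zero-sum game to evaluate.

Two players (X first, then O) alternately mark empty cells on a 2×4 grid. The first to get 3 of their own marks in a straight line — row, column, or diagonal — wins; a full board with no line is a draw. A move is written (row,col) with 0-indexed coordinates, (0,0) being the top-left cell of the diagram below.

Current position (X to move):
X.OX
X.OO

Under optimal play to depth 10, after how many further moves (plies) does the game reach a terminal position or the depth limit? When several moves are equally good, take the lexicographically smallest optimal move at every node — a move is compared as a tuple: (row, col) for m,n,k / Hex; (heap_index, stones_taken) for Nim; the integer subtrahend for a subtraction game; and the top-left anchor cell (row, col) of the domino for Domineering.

PV length from [X.OX/X.OO]: 2 plies

p1 X@[X.OX/X.OO]: (0,1)[XXOX/X.OO]-1 (1,1)[X.OX/XXOO]+0*
p2 O@[X.OX/XXOO]: (0,1)[XOOX/XXOO]+0*
p3 X@[XOOX/XXOO] terminal +0; root [X.OX/X.OO] d10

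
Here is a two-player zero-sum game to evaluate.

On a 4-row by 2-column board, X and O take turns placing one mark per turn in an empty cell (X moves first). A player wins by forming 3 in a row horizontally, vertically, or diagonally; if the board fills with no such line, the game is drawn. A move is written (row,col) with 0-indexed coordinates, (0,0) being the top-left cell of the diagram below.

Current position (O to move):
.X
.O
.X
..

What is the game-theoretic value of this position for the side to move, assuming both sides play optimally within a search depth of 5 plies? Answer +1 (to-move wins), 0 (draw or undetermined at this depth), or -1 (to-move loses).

value(.X/.O/.X/.., O) = 0

[.X/.O/.X/..] O move#1: (0,0):+0/OX/.O/.X/..*, (1,0):+0/.X/OO/.X/.., (2,0):+0/.X/.O/OX/.., (3,0):+0/.X/.O/.X/O., (3,1):+0/.X/.O/.X/.O
[OX/.O/.X/..] X move#2: (1,0):+0/OX/XO/.X/..*, (2,0):+0/OX/.O/XX/.., (3,0):+0/OX/.O/.X/X., (3,1):+0/OX/.O/.X/.X
[OX/XO/.X/..] O move#3: (2,0):+0/OX/XO/OX/..*, (3,0):+0/OX/XO/.X/O., (3,1):+0/OX/XO/.X/.O
[OX/XO/OX/..] X move#4: (3,0):+0/OX/XO/OX/X.*, (3,1):+0/OX/XO/OX/.X
[OX/XO/OX/X.] O move#5: (3,1):+0/OX/XO/OX/XO*
[OX/XO/OX/XO] end (terminal +0, X#6); searched .X/.O/.X/.. to 5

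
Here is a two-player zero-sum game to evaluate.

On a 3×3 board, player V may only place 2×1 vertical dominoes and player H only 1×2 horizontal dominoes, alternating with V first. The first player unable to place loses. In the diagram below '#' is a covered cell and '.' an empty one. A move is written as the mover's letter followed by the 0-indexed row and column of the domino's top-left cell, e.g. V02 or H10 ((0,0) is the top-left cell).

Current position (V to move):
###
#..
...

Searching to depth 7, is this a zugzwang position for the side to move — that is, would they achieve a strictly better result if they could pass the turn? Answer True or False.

zugzwang(###/#../..., V) = False

p1 V@[###/#../...]: V11[###/##./.#.]+1* V12[###/#.#/..#]-1
p2 H@[###/##./.#.] terminal -1; root [###/#../...] d7
if V skipped the turn, H would face:
~ p1 H@[###/#../...]: H11[###/###/...]+1* H20[###/#../##.]-1 H21[###/#../.##]+1
~ p2 V@[###/###/...] terminal -1; root [###/#../...] d7
compare (V): move=+1 vs pass=-1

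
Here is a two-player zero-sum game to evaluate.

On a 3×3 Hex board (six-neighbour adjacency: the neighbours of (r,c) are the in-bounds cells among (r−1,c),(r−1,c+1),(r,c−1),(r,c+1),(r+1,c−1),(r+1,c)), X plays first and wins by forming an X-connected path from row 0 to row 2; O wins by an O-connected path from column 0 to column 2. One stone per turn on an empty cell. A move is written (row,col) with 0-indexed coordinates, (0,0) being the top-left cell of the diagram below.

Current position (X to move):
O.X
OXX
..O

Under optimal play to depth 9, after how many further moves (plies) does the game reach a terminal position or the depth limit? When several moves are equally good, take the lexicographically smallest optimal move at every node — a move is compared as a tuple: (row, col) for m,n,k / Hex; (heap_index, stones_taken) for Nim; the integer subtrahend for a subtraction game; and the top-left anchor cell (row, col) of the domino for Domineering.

PV length from [O.X/OXX/..O]: 3 plies

p1 X@[O.X/OXX/..O]: (0,1)[OXX/OXX/..O]+1* (2,0)[O.X/OXX/X.O]+1 (2,1)[O.X/OXX/.XO]+1
p2 O@[OXX/OXX/..O]: (2,0)[OXX/OXX/O.O]-1* (2,1)[OXX/OXX/.OO]-1
p3 X@[OXX/OXX/O.O]: (2,1)[OXX/OXX/OXO]+1*
p4 O@[OXX/OXX/OXO] terminal -1; root [O.X/OXX/..O] d9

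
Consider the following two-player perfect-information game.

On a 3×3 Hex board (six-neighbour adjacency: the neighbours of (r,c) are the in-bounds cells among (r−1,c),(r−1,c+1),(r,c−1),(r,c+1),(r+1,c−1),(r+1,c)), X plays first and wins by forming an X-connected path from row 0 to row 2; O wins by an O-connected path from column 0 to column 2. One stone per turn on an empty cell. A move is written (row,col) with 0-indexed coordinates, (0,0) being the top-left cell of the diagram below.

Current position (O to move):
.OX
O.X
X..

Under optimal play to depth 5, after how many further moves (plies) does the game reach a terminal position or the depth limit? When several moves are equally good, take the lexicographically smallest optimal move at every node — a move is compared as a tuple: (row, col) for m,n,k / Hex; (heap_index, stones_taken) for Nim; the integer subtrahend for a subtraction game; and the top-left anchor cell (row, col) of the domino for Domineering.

PV length from [.OX/O.X/X..]: 2 plies

[.OX/O.X/X..] O move#1: (0,0):-1/OOX/O.X/X..*, (1,1):-1/.OX/OOX/X.., (2,1):-1/.OX/O.X/XO., (2,2):-1/.OX/O.X/X.O
[OOX/O.X/X..] X move#2: (1,1):+1/OOX/OXX/X..*, (2,1):+1/OOX/O.X/XX., (2,2):+1/OOX/O.X/X.X
[OOX/OXX/X..] end (terminal -1, O#3); searched .OX/O.X/X.. to 5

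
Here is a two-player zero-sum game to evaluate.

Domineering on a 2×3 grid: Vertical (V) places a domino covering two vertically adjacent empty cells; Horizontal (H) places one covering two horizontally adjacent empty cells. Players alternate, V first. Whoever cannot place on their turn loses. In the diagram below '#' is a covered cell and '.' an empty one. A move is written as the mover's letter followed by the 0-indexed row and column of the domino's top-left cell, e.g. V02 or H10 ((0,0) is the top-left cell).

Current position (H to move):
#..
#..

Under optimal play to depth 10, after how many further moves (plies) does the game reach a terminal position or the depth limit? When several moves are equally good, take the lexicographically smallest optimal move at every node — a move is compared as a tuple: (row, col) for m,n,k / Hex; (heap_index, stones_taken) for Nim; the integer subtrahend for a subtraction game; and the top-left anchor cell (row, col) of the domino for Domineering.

ply 1, H at #../#.. | H01=+1→###/#..*; H11=+1→#../###
ply 2: ###/#.. is terminal -1 (V); from #../#.. depth 10

PV length from [#../#..]: 1 ply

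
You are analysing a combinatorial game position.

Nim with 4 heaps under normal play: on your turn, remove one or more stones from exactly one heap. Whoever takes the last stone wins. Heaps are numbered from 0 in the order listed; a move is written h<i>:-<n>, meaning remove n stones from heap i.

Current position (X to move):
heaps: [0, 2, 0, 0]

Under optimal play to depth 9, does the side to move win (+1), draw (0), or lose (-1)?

value((0,2,0,0), X) = +1

ply 1, X at (0,2,0,0) | h1:-1=-1→(0,1,0,0); h1:-2=+1→(0,0,0,0)*
ply 2: (0,0,0,0) is terminal -1 (O); from (0,2,0,0) depth 9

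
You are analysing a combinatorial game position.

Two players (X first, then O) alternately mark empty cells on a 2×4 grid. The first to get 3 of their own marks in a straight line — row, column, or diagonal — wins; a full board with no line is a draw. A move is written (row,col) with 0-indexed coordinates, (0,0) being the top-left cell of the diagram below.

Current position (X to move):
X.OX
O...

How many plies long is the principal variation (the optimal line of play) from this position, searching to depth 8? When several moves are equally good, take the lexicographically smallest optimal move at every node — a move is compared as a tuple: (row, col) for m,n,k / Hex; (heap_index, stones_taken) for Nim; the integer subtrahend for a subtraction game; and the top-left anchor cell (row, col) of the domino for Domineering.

ply 1, X at X.OX/O... | (0,1)=+0→XXOX/O...*; (1,1)=+0→X.OX/OX..; (1,2)=+0→X.OX/O.X.; (1,3)=+0→X.OX/O..X
ply 2, O at XXOX/O... | (1,1)=+0→XXOX/OO..*; (1,2)=+0→XXOX/O.O.; (1,3)=+0→XXOX/O..O
ply 3, X at XXOX/OO.. | (1,2)=+0→XXOX/OOX.*; (1,3)=-1→XXOX/OO.X
ply 4, O at XXOX/OOX. | (1,3)=+0→XXOX/OOXO*
ply 5: XXOX/OOXO is terminal +0 (X); from X.OX/O... depth 8

PV length from [X.OX/O...]: 4 plies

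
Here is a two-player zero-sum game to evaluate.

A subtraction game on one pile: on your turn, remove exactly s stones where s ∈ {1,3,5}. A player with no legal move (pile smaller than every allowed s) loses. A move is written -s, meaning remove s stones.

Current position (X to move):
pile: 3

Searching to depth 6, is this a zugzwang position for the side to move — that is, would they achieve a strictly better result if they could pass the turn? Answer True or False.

zugzwang(3, X) = False

p1 X@[3]: -1[2]+1* -3[0]+1
p2 O@[2]: -1[1]-1*
p3 X@[1]: -1[0]+1*
p4 O@[0] terminal -1; root [3] d6
pass branch (O moves first from the same position):
  | p1 O@[3]: -1[2]+1* -3[0]+1
  | p2 X@[2]: -1[1]-1*
  | p3 O@[1]: -1[0]+1*
  | p4 X@[0] terminal -1; root [3] d6
X moving scores +1; X passing scores -1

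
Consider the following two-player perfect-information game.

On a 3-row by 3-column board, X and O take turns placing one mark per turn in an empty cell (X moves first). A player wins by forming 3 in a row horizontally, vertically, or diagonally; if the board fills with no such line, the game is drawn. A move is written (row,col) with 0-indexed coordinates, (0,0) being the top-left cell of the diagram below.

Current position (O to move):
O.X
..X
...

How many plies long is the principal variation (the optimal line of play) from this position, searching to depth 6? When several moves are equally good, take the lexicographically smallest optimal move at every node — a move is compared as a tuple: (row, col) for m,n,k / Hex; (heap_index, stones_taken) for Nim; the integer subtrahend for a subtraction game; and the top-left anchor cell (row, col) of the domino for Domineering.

PV length from [O.X/..X/...]: 4 plies

p1 O@[O.X/..X/...]: (0,1)[OOX/..X/...]-1* (1,0)[O.X/O.X/...]-1 (1,1)[O.X/.OX/...]-1 (2,0)[O.X/..X/O..]-1 (2,1)[O.X/..X/.O.]-1 (2,2)[O.X/..X/..O]-1
p2 X@[OOX/..X/...]: (1,0)[OOX/X.X/...]+1* (1,1)[OOX/.XX/...]+1 (2,0)[OOX/..X/X..]+1 (2,1)[OOX/..X/.X.]+1 (2,2)[OOX/..X/..X]+1
p3 O@[OOX/X.X/...]: (1,1)[OOX/XOX/...]-1* (2,0)[OOX/X.X/O..]-1 (2,1)[OOX/X.X/.O.]-1 (2,2)[OOX/X.X/..O]-1
p4 X@[OOX/XOX/...]: (2,0)[OOX/XOX/X..]-1 (2,1)[OOX/XOX/.X.]-1 (2,2)[OOX/XOX/..X]+1*
p5 O@[OOX/XOX/..X] terminal -1; root [O.X/..X/...] d6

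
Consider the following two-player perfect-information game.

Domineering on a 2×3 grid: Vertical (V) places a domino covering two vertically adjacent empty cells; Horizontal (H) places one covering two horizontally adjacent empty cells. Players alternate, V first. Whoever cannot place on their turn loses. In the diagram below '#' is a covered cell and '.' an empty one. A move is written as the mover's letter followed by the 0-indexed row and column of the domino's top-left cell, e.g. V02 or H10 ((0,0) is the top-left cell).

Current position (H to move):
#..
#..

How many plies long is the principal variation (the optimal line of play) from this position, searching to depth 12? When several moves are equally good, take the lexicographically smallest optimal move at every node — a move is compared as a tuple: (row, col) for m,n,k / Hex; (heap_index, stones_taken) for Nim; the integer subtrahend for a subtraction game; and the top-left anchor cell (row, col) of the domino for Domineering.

[#../#..] H move#1: H01:+1/###/#..*, H11:+1/#../###
[###/#..] end (terminal -1, V#2); searched #../#.. to 12

PV length from [#../#..]: 1 ply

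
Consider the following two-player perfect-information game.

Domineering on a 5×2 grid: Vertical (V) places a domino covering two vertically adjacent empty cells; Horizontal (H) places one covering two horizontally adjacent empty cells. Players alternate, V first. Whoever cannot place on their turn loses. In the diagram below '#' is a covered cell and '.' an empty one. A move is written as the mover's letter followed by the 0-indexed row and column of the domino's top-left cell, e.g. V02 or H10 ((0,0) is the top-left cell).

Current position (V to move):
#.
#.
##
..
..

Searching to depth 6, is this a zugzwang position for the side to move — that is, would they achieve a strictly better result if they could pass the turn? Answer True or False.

[#./#./##/../..] V move#1: V01:-1/##/##/##/../.., V30:+1/#./#./##/#./#.*, V31:+1/#./#./##/.#/.#
[#./#./##/#./#.] end (terminal -1, H#2); searched #./#./##/../.. to 6
suppose V passes — search the same position with H to move:
pass> [#./#./##/../..] H move#1: H30:+1/#./#./##/##/..*, H40:+1/#./#./##/../##
pass> [#./#./##/##/..] V move#2: V01:-1/##/##/##/##/..*
pass> [##/##/##/##/..] H move#3: H40:+1/##/##/##/##/##*
pass> [##/##/##/##/##] end (terminal -1, V#4); searched #./#./##/../.. to 6
for V: play +1, pass -1

zugzwang(#./#./##/../.., V) = False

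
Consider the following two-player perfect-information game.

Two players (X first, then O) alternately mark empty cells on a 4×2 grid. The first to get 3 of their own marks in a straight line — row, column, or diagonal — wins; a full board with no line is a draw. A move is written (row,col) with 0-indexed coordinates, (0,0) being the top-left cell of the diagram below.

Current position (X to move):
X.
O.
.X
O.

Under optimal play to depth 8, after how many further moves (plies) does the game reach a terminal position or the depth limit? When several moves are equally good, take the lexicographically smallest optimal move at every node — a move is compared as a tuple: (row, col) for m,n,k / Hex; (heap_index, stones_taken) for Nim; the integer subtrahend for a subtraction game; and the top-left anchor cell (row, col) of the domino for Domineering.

PV length from [X./O./.X/O.]: 4 plies

ply 1, X at X./O./.X/O. | (0,1)=-1→XX/O./.X/O.; (1,1)=-1→X./OX/.X/O.; (2,0)=+0→X./O./XX/O.*; (3,1)=-1→X./O./.X/OX
ply 2, O at X./O./XX/O. | (0,1)=+0→XO/O./XX/O.*; (1,1)=+0→X./OO/XX/O.; (3,1)=+0→X./O./XX/OO
ply 3, X at XO/O./XX/O. | (1,1)=+0→XO/OX/XX/O.*; (3,1)=+0→XO/O./XX/OX
ply 4, O at XO/OX/XX/O. | (3,1)=+0→XO/OX/XX/OO*
ply 5: XO/OX/XX/OO is terminal +0 (X); from X./O./.X/O. depth 8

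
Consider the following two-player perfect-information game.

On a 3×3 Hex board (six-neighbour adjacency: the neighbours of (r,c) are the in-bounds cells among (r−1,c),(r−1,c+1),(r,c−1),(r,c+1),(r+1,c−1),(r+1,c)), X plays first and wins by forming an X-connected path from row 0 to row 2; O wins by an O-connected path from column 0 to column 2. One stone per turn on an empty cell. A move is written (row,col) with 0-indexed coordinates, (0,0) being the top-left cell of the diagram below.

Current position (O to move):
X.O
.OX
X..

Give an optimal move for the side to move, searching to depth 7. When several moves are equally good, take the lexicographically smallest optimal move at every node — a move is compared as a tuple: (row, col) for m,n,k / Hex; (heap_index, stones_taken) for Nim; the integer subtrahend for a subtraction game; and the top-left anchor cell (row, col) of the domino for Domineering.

O's best at [X.O/.OX/X..]: (1,0)

[X.O/.OX/X..] O move#1: (0,1):-1/XOO/.OX/X.., (1,0):+1/X.O/OOX/X..*, (2,1):-1/X.O/.OX/XO., (2,2):-1/X.O/.OX/X.O
[X.O/OOX/X..] end (terminal -1, X#2); searched X.O/.OX/X.. to 7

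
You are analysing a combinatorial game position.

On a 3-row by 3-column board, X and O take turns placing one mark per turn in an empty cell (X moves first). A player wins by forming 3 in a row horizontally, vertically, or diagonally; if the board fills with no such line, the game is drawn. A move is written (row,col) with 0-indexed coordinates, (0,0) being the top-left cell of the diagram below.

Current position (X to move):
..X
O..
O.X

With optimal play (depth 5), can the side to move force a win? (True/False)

ply 1, X at ..X/O../O.X | (0,0)=+1→X.X/O../O.X*; (0,1)=-1→.XX/O../O.X; (1,1)=-1→..X/OX./O.X; (1,2)=+1→..X/O.X/O.X; (2,1)=-1→..X/O../OXX
ply 2, O at X.X/O../O.X | (0,1)=-1→XOX/O../O.X*; (1,1)=-1→X.X/OO./O.X; (1,2)=-1→X.X/O.O/O.X; (2,1)=-1→X.X/O../OOX
ply 3, X at XOX/O../O.X | (1,1)=+1→XOX/OX./O.X*; (1,2)=+1→XOX/O.X/O.X; (2,1)=+1→XOX/O../OXX
ply 4: XOX/OX./O.X is terminal -1 (O); from ..X/O../O.X depth 5

X winning at [..X/O../O.X]: True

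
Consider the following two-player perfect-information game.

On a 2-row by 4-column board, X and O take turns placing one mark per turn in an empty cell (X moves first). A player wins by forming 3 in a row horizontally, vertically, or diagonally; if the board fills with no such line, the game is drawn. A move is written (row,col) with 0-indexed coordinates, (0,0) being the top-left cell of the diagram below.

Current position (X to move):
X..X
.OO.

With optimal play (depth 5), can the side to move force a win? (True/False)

ply 1, X at X..X/.OO. | (0,1)=-1→XX.X/.OO.*; (0,2)=-1→X.XX/.OO.; (1,0)=-1→X..X/XOO.; (1,3)=-1→X..X/.OOX
ply 2, O at XX.X/.OO. | (0,2)=+1→XXOX/.OO.*; (1,0)=+1→XX.X/OOO.; (1,3)=+1→XX.X/.OOO
ply 3, X at XXOX/.OO. | (1,0)=-1→XXOX/XOO.*; (1,3)=-1→XXOX/.OOX
ply 4, O at XXOX/XOO. | (1,3)=+1→XXOX/XOOO*
ply 5: XXOX/XOOO is terminal -1 (X); from X..X/.OO. depth 5

X winning at [X..X/.OO.]: False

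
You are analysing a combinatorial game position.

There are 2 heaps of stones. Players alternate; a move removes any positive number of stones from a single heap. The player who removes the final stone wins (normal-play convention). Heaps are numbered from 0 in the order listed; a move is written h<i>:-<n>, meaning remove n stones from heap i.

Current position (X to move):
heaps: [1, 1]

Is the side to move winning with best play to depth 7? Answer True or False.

[(1,1)] X move#1: h0:-1:-1/(0,1)*, h1:-1:-1/(1,0)
[(0,1)] O move#2: h1:-1:+1/(0,0)*
[(0,0)] end (terminal -1, X#3); searched (1,1) to 7

X winning at [(1,1)]: False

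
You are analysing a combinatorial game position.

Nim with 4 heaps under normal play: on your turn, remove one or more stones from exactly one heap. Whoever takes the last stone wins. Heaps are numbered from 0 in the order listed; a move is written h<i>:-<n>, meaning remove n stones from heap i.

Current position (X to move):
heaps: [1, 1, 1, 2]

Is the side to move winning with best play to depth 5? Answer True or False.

X winning at [(1,1,1,2)]: True

[(1,1,1,2)] X move#1: h0:-1:-1/(0,1,1,2), h1:-1:-1/(1,0,1,2), h2:-1:-1/(1,1,0,2), h3:-1:+1/(1,1,1,1)*, h3:-2:-1/(1,1,1,0)
[(1,1,1,1)] O move#2: h0:-1:-1/(0,1,1,1)*, h1:-1:-1/(1,0,1,1), h2:-1:-1/(1,1,0,1), h3:-1:-1/(1,1,1,0)
[(0,1,1,1)] X move#3: h1:-1:+1/(0,0,1,1)*, h2:-1:+1/(0,1,0,1), h3:-1:+1/(0,1,1,0)
[(0,0,1,1)] O move#4: h2:-1:-1/(0,0,0,1)*, h3:-1:-1/(0,0,1,0)
[(0,0,0,1)] X move#5: h3:-1:+1/(0,0,0,0)*
[(0,0,0,0)] end (terminal -1, O#6); searched (1,1,1,2) to 5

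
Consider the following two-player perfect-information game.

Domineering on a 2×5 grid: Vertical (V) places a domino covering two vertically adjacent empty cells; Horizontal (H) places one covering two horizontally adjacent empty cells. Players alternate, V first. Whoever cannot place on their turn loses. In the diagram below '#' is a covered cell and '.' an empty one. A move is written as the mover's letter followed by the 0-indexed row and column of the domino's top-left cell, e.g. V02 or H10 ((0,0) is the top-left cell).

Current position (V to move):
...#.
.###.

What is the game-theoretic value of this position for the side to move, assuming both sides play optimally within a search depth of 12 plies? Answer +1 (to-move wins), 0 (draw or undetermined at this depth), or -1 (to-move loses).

value(...#./.###., V) = +1

p1 V@[...#./.###.]: V00[#..#./####.]+1* V04[...##/.####]-1
p2 H@[#..#./####.]: H01[####./####.]-1*
p3 V@[####./####.]: V04[#####/#####]+1*
p4 H@[#####/#####] terminal -1; root [...#./.###.] d12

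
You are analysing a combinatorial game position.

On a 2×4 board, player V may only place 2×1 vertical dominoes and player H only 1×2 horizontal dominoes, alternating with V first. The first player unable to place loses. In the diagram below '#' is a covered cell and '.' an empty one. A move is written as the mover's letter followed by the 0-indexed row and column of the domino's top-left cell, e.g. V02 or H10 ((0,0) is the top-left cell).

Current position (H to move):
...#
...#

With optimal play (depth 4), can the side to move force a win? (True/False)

ply 1, H at ...#/...# | H00=+1→##.#/...#*; H01=+1→.###/...#; H10=+1→...#/##.#; H11=+1→...#/.###
ply 2, V at ##.#/...# | V02=-1→####/..##*
ply 3, H at ####/..## | H10=+1→####/####*
ply 4: ####/#### is terminal -1 (V); from ...#/...# depth 4

H winning at [...#/...#]: True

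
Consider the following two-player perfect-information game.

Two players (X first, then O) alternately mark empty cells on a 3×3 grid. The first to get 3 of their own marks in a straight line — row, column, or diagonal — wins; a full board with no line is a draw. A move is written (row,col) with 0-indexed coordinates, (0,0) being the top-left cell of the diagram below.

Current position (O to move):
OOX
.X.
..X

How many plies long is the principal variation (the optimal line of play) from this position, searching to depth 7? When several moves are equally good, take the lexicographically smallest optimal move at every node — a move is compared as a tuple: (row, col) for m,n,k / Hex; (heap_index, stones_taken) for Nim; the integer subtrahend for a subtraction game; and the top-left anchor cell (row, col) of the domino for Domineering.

PV length from [OOX/.X./..X]: 2 plies

p1 O@[OOX/.X./..X]: (1,0)[OOX/OX./..X]-1* (1,2)[OOX/.XO/..X]-1 (2,0)[OOX/.X./O.X]-1 (2,1)[OOX/.X./.OX]-1
p2 X@[OOX/OX./..X]: (1,2)[OOX/OXX/..X]+1* (2,0)[OOX/OX./X.X]+1 (2,1)[OOX/OX./.XX]-1
p3 O@[OOX/OXX/..X] terminal -1; root [OOX/.X./..X] d7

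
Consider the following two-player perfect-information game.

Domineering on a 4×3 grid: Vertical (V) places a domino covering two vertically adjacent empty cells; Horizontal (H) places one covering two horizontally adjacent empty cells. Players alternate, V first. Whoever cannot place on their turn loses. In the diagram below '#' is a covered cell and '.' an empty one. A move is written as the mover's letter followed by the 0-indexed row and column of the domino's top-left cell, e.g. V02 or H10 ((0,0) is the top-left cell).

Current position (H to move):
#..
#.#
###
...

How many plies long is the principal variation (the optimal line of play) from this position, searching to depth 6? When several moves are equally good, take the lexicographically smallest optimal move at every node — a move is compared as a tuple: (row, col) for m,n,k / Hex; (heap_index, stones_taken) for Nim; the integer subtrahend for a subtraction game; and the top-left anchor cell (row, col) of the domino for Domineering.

ply 1, H at #../#.#/###/... | H01=+1→###/#.#/###/...*; H30=-1→#../#.#/###/##.; H31=-1→#../#.#/###/.##
ply 2: ###/#.#/###/... is terminal -1 (V); from #../#.#/###/... depth 6

PV length from [#../#.#/###/...]: 1 ply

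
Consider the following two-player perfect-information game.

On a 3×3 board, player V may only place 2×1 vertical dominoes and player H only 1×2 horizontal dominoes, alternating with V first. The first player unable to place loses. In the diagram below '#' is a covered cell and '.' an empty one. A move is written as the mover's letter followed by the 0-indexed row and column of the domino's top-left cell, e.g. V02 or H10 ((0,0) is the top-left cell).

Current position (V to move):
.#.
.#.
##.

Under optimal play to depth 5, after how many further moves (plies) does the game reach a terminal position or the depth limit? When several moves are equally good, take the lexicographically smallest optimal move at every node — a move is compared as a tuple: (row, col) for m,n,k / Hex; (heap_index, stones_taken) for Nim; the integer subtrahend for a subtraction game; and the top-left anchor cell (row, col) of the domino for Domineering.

[.#./.#./##.] V move#1: V00:+1/##./##./##.*, V02:+1/.##/.##/##., V12:+1/.#./.##/###
[##./##./##.] end (terminal -1, H#2); searched .#./.#./##. to 5

PV length from [.#./.#./##.]: 1 ply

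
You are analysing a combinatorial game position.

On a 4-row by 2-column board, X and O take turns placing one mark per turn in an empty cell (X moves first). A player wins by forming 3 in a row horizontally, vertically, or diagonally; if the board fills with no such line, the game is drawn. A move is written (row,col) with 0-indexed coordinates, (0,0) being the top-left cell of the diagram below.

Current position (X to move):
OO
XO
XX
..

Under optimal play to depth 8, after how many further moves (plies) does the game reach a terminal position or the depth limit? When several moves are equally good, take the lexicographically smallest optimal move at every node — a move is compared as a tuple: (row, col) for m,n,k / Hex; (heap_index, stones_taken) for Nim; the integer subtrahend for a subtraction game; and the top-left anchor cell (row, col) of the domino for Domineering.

PV length from [OO/XO/XX/..]: 1 ply

p1 X@[OO/XO/XX/..]: (3,0)[OO/XO/XX/X.]+1* (3,1)[OO/XO/XX/.X]+0
p2 O@[OO/XO/XX/X.] terminal -1; root [OO/XO/XX/..] d8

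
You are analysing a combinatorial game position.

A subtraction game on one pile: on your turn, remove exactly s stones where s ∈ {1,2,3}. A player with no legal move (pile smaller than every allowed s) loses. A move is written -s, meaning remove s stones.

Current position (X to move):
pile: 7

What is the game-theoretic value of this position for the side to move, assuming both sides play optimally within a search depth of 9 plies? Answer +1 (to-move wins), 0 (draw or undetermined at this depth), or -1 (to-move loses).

[7] X move#1: -1:-1/6, -2:-1/5, -3:+1/4*
[4] O move#2: -1:-1/3*, -2:-1/2, -3:-1/1
[3] X move#3: -1:-1/2, -2:-1/1, -3:+1/0*
[0] end (terminal -1, O#4); searched 7 to 9

value(7, X) = +1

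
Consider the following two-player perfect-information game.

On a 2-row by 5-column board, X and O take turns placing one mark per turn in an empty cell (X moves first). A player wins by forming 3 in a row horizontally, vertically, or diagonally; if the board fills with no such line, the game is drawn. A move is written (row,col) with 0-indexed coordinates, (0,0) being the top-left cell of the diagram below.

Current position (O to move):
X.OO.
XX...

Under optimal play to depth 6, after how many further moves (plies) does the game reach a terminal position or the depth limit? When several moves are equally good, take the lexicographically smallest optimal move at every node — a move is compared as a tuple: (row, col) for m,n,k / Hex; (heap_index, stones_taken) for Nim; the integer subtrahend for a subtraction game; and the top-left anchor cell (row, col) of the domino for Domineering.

PV length from [X.OO./XX...]: 1 ply

ply 1, O at X.OO./XX... | (0,1)=+1→XOOO./XX...*; (0,4)=+1→X.OOO/XX...; (1,2)=+1→X.OO./XXO..; (1,3)=-1→X.OO./XX.O.; (1,4)=-1→X.OO./XX..O
ply 2: XOOO./XX... is terminal -1 (X); from X.OO./XX... depth 6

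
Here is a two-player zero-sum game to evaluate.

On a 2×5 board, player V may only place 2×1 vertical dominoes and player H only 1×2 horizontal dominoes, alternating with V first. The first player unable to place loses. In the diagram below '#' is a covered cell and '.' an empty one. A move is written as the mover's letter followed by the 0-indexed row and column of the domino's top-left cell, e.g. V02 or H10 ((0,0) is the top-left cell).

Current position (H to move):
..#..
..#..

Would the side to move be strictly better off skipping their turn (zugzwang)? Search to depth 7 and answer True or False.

zugzwang(..#../..#.., H) = True

ply 1, H at ..#../..#.. | H00=-1→###../..#..*; H03=-1→..###/..#..; H10=-1→..#../###..; H13=-1→..#../..###
ply 2, V at ###../..#.. | V03=+1→####./..##.*; V04=+1→###.#/..#.#
ply 3, H at ####./..##. | H10=-1→####./####.*
ply 4, V at ####./####. | V04=+1→#####/#####*
ply 5: #####/##### is terminal -1 (H); from ..#../..#.. depth 7
if H skipped the turn, V would face:
~ ply 1, V at ..#../..#.. | V00=-1→#.#../#.#..*; V01=-1→.##../.##..; V03=-1→..##./..##.; V04=-1→..#.#/..#.#
~ ply 2, H at #.#../#.#.. | H03=+1→#.###/#.#..*; H13=+1→#.#../#.###
~ ply 3, V at #.###/#.#.. | V01=-1→#####/###..*
~ ply 4, H at #####/###.. | H13=+1→#####/#####*
~ ply 5: #####/##### is terminal -1 (V); from ..#../..#.. depth 7
compare (H): move=-1 vs pass=+1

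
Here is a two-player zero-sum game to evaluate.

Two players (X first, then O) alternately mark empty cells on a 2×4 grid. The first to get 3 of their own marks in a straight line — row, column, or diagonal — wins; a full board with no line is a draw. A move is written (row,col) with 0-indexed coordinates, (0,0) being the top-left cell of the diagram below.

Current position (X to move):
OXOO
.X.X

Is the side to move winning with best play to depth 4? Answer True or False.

p1 X@[OXOO/.X.X]: (1,0)[OXOO/XX.X]+0 (1,2)[OXOO/.XXX]+1*
p2 O@[OXOO/.XXX] terminal -1; root [OXOO/.X.X] d4

X winning at [OXOO/.X.X]: True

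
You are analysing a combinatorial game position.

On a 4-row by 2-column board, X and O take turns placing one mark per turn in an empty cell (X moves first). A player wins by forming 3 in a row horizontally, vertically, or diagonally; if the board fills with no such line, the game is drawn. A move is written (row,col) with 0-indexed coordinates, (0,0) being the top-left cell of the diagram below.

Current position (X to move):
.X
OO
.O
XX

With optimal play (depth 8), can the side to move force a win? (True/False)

ply 1, X at .X/OO/.O/XX | (0,0)=+0→XX/OO/.O/XX*; (2,0)=+0→.X/OO/XO/XX
ply 2, O at XX/OO/.O/XX | (2,0)=+0→XX/OO/OO/XX*
ply 3: XX/OO/OO/XX is terminal +0 (X); from .X/OO/.O/XX depth 8

X winning at [.X/OO/.O/XX]: False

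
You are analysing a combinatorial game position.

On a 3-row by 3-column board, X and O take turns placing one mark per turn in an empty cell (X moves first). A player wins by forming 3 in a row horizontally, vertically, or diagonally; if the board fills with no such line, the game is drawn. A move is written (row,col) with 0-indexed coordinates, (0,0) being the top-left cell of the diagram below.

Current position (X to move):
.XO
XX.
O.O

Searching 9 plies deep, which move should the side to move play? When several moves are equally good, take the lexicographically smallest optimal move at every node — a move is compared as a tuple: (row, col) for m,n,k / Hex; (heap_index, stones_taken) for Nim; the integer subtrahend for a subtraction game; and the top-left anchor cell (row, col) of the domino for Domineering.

[.XO/XX./O.O] X move#1: (0,0):-1/XXO/XX./O.O, (1,2):+1/.XO/XXX/O.O*, (2,1):+1/.XO/XX./OXO
[.XO/XXX/O.O] end (terminal -1, O#2); searched .XO/XX./O.O to 9

X's best at [.XO/XX./O.O]: (1,2)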